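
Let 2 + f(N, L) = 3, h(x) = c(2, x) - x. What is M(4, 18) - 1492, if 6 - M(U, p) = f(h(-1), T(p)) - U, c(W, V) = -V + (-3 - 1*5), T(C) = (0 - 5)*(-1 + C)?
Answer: -1483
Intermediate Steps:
T(C) = 5 - 5*C (T(C) = -5*(-1 + C) = 5 - 5*C)
c(W, V) = -8 - V (c(W, V) = -V + (-3 - 5) = -V - 8 = -8 - V)
h(x) = -8 - 2*x (h(x) = (-8 - x) - x = -8 - 2*x)
f(N, L) = 1 (f(N, L) = -2 + 3 = 1)
M(U, p) = 5 + U (M(U, p) = 6 - (1 - U) = 6 + (-1 + U) = 5 + U)
M(4, 18) - 1492 = (5 + 4) - 1492 = 9 - 1492 = -1483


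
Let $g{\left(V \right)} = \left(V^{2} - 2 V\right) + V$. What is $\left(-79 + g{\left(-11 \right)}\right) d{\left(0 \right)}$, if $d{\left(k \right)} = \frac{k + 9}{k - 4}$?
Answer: $- \frac{477}{4} \approx -119.25$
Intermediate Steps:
$d{\left(k \right)} = \frac{9 + k}{-4 + k}$
$g{\left(V \right)} = V^{2} - V$
$\left(-79 + g{\left(-11 \right)}\right) d{\left(0 \right)} = \left(-79 - 11 \left(-1 - 11\right)\right) \frac{9 + 0}{-4 + 0} = \left(-79 - -132\right) \frac{1}{-4} \cdot 9 = \left(-79 + 132\right) \left(\left(- \frac{1}{4}\right) 9\right) = 53 \left(- \frac{9}{4}\right) = - \frac{477}{4}$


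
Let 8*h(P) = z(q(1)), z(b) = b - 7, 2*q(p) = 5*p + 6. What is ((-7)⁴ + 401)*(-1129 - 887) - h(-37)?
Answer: -90381309/16 ≈ -5.6488e+6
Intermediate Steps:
q(p) = 3 + 5*p/2 (q(p) = (5*p + 6)/2 = (6 + 5*p)/2 = 3 + 5*p/2)
z(b) = -7 + b
h(P) = -3/16 (h(P) = (-7 + (3 + (5/2)*1))/8 = (-7 + (3 + 5/2))/8 = (-7 + 11/2)/8 = (⅛)*(-3/2) = -3/16)
((-7)⁴ + 401)*(-1129 - 887) - h(-37) = ((-7)⁴ + 401)*(-1129 - 887) - 1*(-3/16) = (2401 + 401)*(-2016) + 3/16 = 2802*(-2016) + 3/16 = -5648832 + 3/16 = -90381309/16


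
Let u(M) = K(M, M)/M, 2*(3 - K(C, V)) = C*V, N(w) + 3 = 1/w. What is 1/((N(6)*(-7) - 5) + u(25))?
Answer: 75/184 ≈ 0.40761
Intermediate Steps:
N(w) = -3 + 1/w
K(C, V) = 3 - C*V/2
u(M) = (3 - M**2/2)/M (u(M) = (3 - M*M/2)/M = (3 - M**2/2)/M)
1/((N(6)*(-7) - 5) + u(25)) = 1/(((-3 + 1/6)*(-7) - 5) + (3/25 - 1/2*25)) = 1/(((-3 + 1/6)*(-7) - 5) + (3*(1/25) - 25/2)) = 1/((-17/6*(-7) - 5) + (3/25 - 25/2)) = 1/((119/6 - 5) - 619/50) = 1/(89/6 - 619/50) = 1/(184/75) = 75/184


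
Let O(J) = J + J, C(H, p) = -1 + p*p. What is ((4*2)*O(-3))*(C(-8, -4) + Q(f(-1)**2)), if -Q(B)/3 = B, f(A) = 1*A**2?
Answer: -576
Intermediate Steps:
C(H, p) = -1 + p**2
f(A) = A**2
O(J) = 2*J
Q(B) = -3*B
((4*2)*O(-3))*(C(-8, -4) + Q(f(-1)**2)) = ((4*2)*(2*(-3)))*((-1 + (-4)**2) - 3*((-1)**2)**2) = (8*(-6))*((-1 + 16) - 3*1**2) = -48*(15 - 3*1) = -48*(15 - 3) = -48*12 = -576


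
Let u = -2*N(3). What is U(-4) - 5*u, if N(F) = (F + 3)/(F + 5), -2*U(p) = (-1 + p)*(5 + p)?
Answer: 10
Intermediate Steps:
U(p) = -(-1 + p)*(5 + p)/2
N(F) = (3 + F)/(5 + F)
u = -3/2 (u = -2*(3 + 3)/(5 + 3) = -2*6/8 = -6/4 = -2*¾ = -3/2 ≈ -1.5000)
U(-4) - 5*u = (5/2 - 2*(-4) - ½*(-4)²) - 5*(-3/2) = (5/2 + 8 - ½*16) + 15/2 = (5/2 + 8 - 8) + 15/2 = 5/2 + 15/2 = 10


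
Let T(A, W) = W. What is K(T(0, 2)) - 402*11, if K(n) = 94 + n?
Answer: -4326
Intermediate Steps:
K(T(0, 2)) - 402*11 = (94 + 2) - 402*11 = 96 - 4422 = -4326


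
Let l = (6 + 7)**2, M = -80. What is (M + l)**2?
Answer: 7921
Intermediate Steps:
l = 169 (l = 13**2 = 169)
(M + l)**2 = (-80 + 169)**2 = 89**2 = 7921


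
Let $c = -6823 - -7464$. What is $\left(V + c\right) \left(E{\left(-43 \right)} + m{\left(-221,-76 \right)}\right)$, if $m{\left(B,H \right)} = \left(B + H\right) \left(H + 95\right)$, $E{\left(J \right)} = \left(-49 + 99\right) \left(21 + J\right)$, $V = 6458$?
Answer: $-47868557$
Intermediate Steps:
$E{\left(J \right)} = 1050 + 50 J$ ($E{\left(J \right)} = 50 \left(21 + J\right) = 1050 + 50 J$)
$c = 641$ ($c = -6823 + 7464 = 641$)
$m{\left(B,H \right)} = \left(95 + H\right) \left(B + H\right)$ ($m{\left(B,H \right)} = \left(B + H\right) \left(95 + H\right) = \left(95 + H\right) \left(B + H\right)$)
$\left(V + c\right) \left(E{\left(-43 \right)} + m{\left(-221,-76 \right)}\right) = \left(6458 + 641\right) \left(\left(1050 + 50 \left(-43\right)\right) + \left(\left(-76\right)^{2} + 95 \left(-221\right) + 95 \left(-76\right) - -16796\right)\right) = 7099 \left(\left(1050 - 2150\right) + \left(5776 - 20995 - 7220 + 16796\right)\right) = 7099 \left(-1100 - 5643\right) = 7099 \left(-6743\right) = -47868557$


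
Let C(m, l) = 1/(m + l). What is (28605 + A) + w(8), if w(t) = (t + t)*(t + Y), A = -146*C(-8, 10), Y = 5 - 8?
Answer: 28612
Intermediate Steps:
Y = -3
C(m, l) = 1/(l + m)
A = -73 (A = -146/(10 - 8) = -146/2 = -146*1/2 = -73)
w(t) = 2*t*(-3 + t) (w(t) = (t + t)*(t - 3) = (2*t)*(-3 + t) = 2*t*(-3 + t))
(28605 + A) + w(8) = (28605 - 73) + 2*8*(-3 + 8) = 28532 + 2*8*5 = 28532 + 80 = 28612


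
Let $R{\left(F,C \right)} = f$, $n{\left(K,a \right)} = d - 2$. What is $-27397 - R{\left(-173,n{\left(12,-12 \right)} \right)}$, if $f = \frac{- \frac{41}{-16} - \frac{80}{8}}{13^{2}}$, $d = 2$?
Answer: $- \frac{74081369}{2704} \approx -27397.0$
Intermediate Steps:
$f = - \frac{119}{2704}$ ($f = \frac{\left(-41\right) \left(- \frac{1}{16}\right) - 10}{169} = \left(\frac{41}{16} - 10\right) \frac{1}{169} = \left(- \frac{119}{16}\right) \frac{1}{169} = - \frac{119}{2704} \approx -0.044009$)
$n{\left(K,a \right)} = 0$ ($n{\left(K,a \right)} = 2 - 2 = 0$)
$R{\left(F,C \right)} = - \frac{119}{2704}$
$-27397 - R{\left(-173,n{\left(12,-12 \right)} \right)} = -27397 - - \frac{119}{2704} = -27397 + \frac{119}{2704} = - \frac{74081369}{2704}$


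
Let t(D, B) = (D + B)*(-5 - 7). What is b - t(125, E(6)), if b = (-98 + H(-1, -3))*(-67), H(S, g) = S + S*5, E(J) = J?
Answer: 8540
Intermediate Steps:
H(S, g) = 6*S (H(S, g) = S + 5*S = 6*S)
t(D, B) = -12*B - 12*D (t(D, B) = (B + D)*(-12) = -12*B - 12*D)
b = 6968 (b = (-98 + 6*(-1))*(-67) = (-98 - 6)*(-67) = -104*(-67) = 6968)
b - t(125, E(6)) = 6968 - (-12*6 - 12*125) = 6968 - (-72 - 1500) = 6968 - 1*(-1572) = 6968 + 1572 = 8540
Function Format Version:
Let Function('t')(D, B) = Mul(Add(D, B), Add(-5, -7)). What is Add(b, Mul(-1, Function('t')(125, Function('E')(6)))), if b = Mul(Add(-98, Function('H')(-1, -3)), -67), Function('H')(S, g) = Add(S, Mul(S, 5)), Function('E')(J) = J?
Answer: 8540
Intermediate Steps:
Function('H')(S, g) = Mul(6, S) (Function('H')(S, g) = Add(S, Mul(5, S)) = Mul(6, S))
Function('t')(D, B) = Add(Mul(-12, B), Mul(-12, D)) (Function('t')(D, B) = Mul(Add(B, D), -12) = Add(Mul(-12, B), Mul(-12, D)))
b = 6968 (b = Mul(Add(-98, Mul(6, -1)), -67) = Mul(Add(-98, -6), -67) = Mul(-104, -67) = 6968)
Add(b, Mul(-1, Function('t')(125, Function('E')(6)))) = Add(6968, Mul(-1, Add(Mul(-12, 6), Mul(-12, 125)))) = Add(6968, Mul(-1, Add(-72, -1500))) = Add(6968, Mul(-1, -1572)) = Add(6968, 1572) = 8540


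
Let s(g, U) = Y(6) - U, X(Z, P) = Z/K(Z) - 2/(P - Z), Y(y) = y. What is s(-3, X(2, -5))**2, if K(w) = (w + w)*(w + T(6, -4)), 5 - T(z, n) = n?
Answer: 762129/23716 ≈ 32.136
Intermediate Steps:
T(z, n) = 5 - n
K(w) = 2*w*(9 + w) (K(w) = (w + w)*(w + (5 - 1*(-4))) = (2*w)*(w + (5 + 4)) = (2*w)*(w + 9) = (2*w)*(9 + w) = 2*w*(9 + w))
X(Z, P) = 1/(2*(9 + Z)) - 2/(P - Z) (X(Z, P) = Z/((2*Z*(9 + Z))) - 2/(P - Z) = Z*(1/(2*Z*(9 + Z))) - 2/(P - Z) = 1/(2*(9 + Z)) - 2/(P - Z))
s(g, U) = 6 - U
s(-3, X(2, -5))**2 = (6 - (-36 - 5 - 5*2)/(2*(9 + 2)*(-5 - 1*2)))**2 = (6 - (-36 - 5 - 10)/(2*11*(-5 - 2)))**2 = (6 - (-51)/(2*11*(-7)))**2 = (6 - (-1)*(-51)/(2*11*7))**2 = (6 - 1*51/154)**2 = (6 - 51/154)**2 = (873/154)**2 = 762129/23716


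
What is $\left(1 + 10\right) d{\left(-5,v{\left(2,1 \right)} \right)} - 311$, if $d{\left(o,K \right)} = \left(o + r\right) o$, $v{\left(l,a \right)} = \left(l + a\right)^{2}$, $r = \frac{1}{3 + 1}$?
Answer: $- \frac{199}{4} \approx -49.75$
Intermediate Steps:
$r = \frac{1}{4} \approx 0.25$
$v{\left(l,a \right)} = \left(a + l\right)^{2}$
$d{\left(o,K \right)} = o \left(\frac{1}{4} + o\right)$ ($d{\left(o,K \right)} = \left(o + \frac{1}{4}\right) o = \left(\frac{1}{4} + o\right) o = o \left(\frac{1}{4} + o\right)$)
$\left(1 + 10\right) d{\left(-5,v{\left(2,1 \right)} \right)} - 311 = \left(1 + 10\right) \left(- 5 \left(\frac{1}{4} - 5\right)\right) - 311 = 11 \left(\left(-5\right) \left(- \frac{19}{4}\right)\right) - 311 = 11 \cdot \frac{95}{4} - 311 = \frac{1045}{4} - 311 = - \frac{199}{4}$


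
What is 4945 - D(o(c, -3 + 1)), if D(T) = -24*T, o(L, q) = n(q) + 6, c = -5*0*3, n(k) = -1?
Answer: 5065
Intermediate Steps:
c = 0 (c = 0*3 = 0)
o(L, q) = 5 (o(L, q) = -1 + 6 = 5)
4945 - D(o(c, -3 + 1)) = 4945 - (-24)*5 = 4945 - 1*(-120) = 4945 + 120 = 5065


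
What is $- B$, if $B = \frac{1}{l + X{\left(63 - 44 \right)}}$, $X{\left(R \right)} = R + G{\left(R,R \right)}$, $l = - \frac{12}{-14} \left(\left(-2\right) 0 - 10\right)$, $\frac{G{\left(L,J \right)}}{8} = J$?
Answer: $- \frac{7}{1137} \approx -0.0061565$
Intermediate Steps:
$G{\left(L,J \right)} = 8 J$
$l = - \frac{60}{7}$ ($l = \left(-12\right) \left(- \frac{1}{14}\right) \left(0 - 10\right) = \frac{6}{7} \left(-10\right) = - \frac{60}{7} \approx -8.5714$)
$X{\left(R \right)} = 9 R$ ($X{\left(R \right)} = R + 8 R = 9 R$)
$B = \frac{7}{1137}$ ($B = \frac{1}{- \frac{60}{7} + 9 \left(63 - 44\right)} = \frac{1}{- \frac{60}{7} + 9 \cdot 19} = \frac{1}{- \frac{60}{7} + 171} = \frac{1}{\frac{1137}{7}} = \frac{7}{1137} \approx 0.0061565$)
$- B = \left(-1\right) \frac{7}{1137} = - \frac{7}{1137}$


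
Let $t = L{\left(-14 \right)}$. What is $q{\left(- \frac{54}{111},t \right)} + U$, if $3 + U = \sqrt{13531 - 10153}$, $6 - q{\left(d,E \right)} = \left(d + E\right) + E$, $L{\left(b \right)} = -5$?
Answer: $\frac{499}{37} + \sqrt{3378} \approx 71.607$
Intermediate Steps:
$t = -5$
$q{\left(d,E \right)} = 6 - d - 2 E$ ($q{\left(d,E \right)} = 6 - \left(\left(d + E\right) + E\right) = 6 - \left(\left(E + d\right) + E\right) = 6 - \left(d + 2 E\right) = 6 - d - 2 E$)
$U = -3 + \sqrt{3378}$ ($U = -3 + \sqrt{13531 - 10153} = -3 + \sqrt{3378} \approx 55.121$)
$q{\left(- \frac{54}{111},t \right)} + U = \left(6 - - \frac{54}{111} - -10\right) - \left(3 - \sqrt{3378}\right) = \left(6 - \left(-54\right) \frac{1}{111} + 10\right) - \left(3 - \sqrt{3378}\right) = \left(6 - - \frac{18}{37} + 10\right) - \left(3 - \sqrt{3378}\right) = \left(6 + \frac{18}{37} + 10\right) - \left(3 - \sqrt{3378}\right) = \frac{610}{37} - \left(3 - \sqrt{3378}\right) = \frac{499}{37} + \sqrt{3378}$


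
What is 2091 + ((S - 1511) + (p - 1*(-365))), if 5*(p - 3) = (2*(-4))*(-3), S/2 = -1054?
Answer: -5776/5 ≈ -1155.2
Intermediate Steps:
S = -2108 (S = 2*(-1054) = -2108)
p = 39/5 (p = 3 + ((2*(-4))*(-3))/5 = 3 + (-8*(-3))/5 = 3 + (1/5)*24 = 3 + 24/5 = 39/5 ≈ 7.8000)
2091 + ((S - 1511) + (p - 1*(-365))) = 2091 + ((-2108 - 1511) + (39/5 - 1*(-365))) = 2091 + (-3619 + (39/5 + 365)) = 2091 + (-3619 + 1864/5) = 2091 - 16231/5 = -5776/5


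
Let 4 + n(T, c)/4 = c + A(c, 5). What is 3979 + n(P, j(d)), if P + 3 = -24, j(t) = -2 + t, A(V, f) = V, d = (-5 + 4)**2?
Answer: 3955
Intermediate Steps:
d = 1 (d = (-1)**2 = 1)
P = -27 (P = -3 - 24 = -27)
n(T, c) = -16 + 8*c (n(T, c) = -16 + 4*(c + c) = -16 + 4*(2*c) = -16 + 8*c)
3979 + n(P, j(d)) = 3979 + (-16 + 8*(-2 + 1)) = 3979 + (-16 + 8*(-1)) = 3979 + (-16 - 8) = 3979 - 24 = 3955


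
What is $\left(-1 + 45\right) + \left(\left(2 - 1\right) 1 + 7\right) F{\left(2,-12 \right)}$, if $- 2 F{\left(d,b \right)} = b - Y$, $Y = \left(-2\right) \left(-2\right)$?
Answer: $108$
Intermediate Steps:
$Y = 4$
$F{\left(d,b \right)} = 2 - \frac{b}{2}$ ($F{\left(d,b \right)} = - \frac{b - 4}{2} = - \frac{-4 + b}{2} = 2 - \frac{b}{2}$)
$\left(-1 + 45\right) + \left(\left(2 - 1\right) 1 + 7\right) F{\left(2,-12 \right)} = \left(-1 + 45\right) + \left(\left(2 - 1\right) 1 + 7\right) \left(2 - -6\right) = 44 + \left(\left(2 - 1\right) 1 + 7\right) \left(2 + 6\right) = 44 + \left(1 \cdot 1 + 7\right) 8 = 44 + \left(1 + 7\right) 8 = 44 + 8 \cdot 8 = 44 + 64 = 108$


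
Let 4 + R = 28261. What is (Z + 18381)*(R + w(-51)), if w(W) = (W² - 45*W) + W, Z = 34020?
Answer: 1734577902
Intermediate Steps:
R = 28257 (R = -4 + 28261 = 28257)
w(W) = W² - 44*W
(Z + 18381)*(R + w(-51)) = (34020 + 18381)*(28257 - 51*(-44 - 51)) = 52401*(28257 - 51*(-95)) = 52401*(28257 + 4845) = 52401*33102 = 1734577902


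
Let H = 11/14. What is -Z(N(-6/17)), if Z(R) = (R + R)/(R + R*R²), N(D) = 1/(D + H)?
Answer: -21218/67253 ≈ -0.31550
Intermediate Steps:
H = 11/14 (H = 11*(1/14) = 11/14 ≈ 0.78571)
N(D) = 1/(11/14 + D) (N(D) = 1/(D + 11/14) = 1/(11/14 + D))
Z(R) = 2*R/(R + R³) (Z(R) = (2*R)/(R + R³) = 2*R/(R + R³))
-Z(N(-6/17)) = -2/(1 + (14/(11 + 14*(-6/17)))²) = -2/(1 + (14/(11 - 84/17))²) = -2/(1 + (14/(103/17))²) = -2/(1 + (14*(17/103))²) = -2/(1 + (238/103)²) = -2/(1 + 56644/10609) = -2/67253/10609 = -2*10609/67253 = -1*21218/67253 = -21218/67253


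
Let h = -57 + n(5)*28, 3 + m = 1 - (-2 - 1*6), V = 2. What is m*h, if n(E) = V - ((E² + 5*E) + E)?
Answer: -9246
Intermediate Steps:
n(E) = 2 - E² - 6*E (n(E) = 2 - ((E² + 5*E) + E) = 2 - (E² + 6*E) = 2 + (-E² - 6*E) = 2 - E² - 6*E)
m = 6 (m = -3 + (1 - (-2 - 1*6)) = -3 + (1 - (-2 - 6)) = -3 + (1 - 1*(-8)) = -3 + (1 + 8) = -3 + 9 = 6)
h = -1541 (h = -57 + (2 - 1*5² - 6*5)*28 = -57 + (2 - 1*25 - 30)*28 = -57 + (2 - 25 - 30)*28 = -57 - 53*28 = -57 - 1484 = -1541)
m*h = 6*(-1541) = -9246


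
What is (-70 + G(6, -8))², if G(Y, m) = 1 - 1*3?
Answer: 5184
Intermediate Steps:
G(Y, m) = -2 (G(Y, m) = 1 - 3 = -2)
(-70 + G(6, -8))² = (-70 - 2)² = (-72)² = 5184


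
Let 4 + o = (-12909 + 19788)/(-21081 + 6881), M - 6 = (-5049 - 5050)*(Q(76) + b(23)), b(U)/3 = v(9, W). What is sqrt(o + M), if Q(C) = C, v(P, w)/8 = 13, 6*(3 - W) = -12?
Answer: I*sqrt(7901082900818)/1420 ≈ 1979.5*I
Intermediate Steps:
W = 5 (W = 3 - 1/6*(-12) = 3 + 2 = 5)
v(P, w) = 104 (v(P, w) = 8*13 = 104)
b(U) = 312 (b(U) = 3*104 = 312)
M = -3918406 (M = 6 + (-5049 - 5050)*(76 + 312) = 6 - 10099*388 = 6 - 3918412 = -3918406)
o = -63679/14200 (o = -4 + (-12909 + 19788)/(-21081 + 6881) = -4 + 6879/(-14200) = -4 + 6879*(-1/14200) = -4 - 6879/14200 = -63679/14200 ≈ -4.4844)
sqrt(o + M) = sqrt(-63679/14200 - 3918406) = sqrt(-55641428879/14200) = I*sqrt(7901082900818)/1420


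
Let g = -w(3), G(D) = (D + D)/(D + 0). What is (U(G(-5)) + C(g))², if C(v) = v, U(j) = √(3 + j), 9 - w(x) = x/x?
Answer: (8 - √5)² ≈ 33.223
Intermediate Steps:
w(x) = 8 (w(x) = 9 - x/x = 9 - 1*1 = 9 - 1 = 8)
G(D) = 2 (G(D) = (2*D)/D = 2)
g = -8 (g = -1*8 = -8)
(U(G(-5)) + C(g))² = (√(3 + 2) - 8)² = (√5 - 8)² = (-8 + √5)²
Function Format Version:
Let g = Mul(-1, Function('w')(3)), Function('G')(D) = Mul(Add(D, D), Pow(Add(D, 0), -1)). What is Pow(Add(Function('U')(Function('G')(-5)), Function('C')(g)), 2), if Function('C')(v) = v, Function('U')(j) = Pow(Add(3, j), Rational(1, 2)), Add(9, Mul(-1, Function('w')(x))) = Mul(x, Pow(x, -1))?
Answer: Pow(Add(8, Mul(-1, Pow(5, Rational(1, 2)))), 2) ≈ 33.223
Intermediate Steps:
Function('w')(x) = 8 (Function('w')(x) = Add(9, Mul(-1, Mul(x, Pow(x, -1)))) = Add(9, Mul(-1, 1)) = Add(9, -1) = 8)
Function('G')(D) = 2 (Function('G')(D) = Mul(Mul(2, D), Pow(D, -1)) = 2)
g = -8 (g = Mul(-1, 8) = -8)
Pow(Add(Function('U')(Function('G')(-5)), Function('C')(g)), 2) = Pow(Add(Pow(Add(3, 2), Rational(1, 2)), -8), 2) = Pow(Add(Pow(5, Rational(1, 2)), -8), 2) = Pow(Add(-8, Pow(5, Rational(1, 2))), 2)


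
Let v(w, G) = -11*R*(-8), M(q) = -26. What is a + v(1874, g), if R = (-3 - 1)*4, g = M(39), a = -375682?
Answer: -377090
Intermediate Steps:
g = -26
R = -16 (R = -4*4 = -16)
v(w, G) = -1408 (v(w, G) = -11*(-16)*(-8) = 176*(-8) = -1408)
a + v(1874, g) = -375682 - 1408 = -377090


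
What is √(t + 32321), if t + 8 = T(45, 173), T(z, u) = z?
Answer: √32358 ≈ 179.88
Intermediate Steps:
t = 37 (t = -8 + 45 = 37)
√(t + 32321) = √(37 + 32321) = √32358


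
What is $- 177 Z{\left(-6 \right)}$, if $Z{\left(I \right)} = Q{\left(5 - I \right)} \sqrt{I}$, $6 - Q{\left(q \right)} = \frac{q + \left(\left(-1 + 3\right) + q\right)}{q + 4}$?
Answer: $- \frac{3894 i \sqrt{6}}{5} \approx - 1907.7 i$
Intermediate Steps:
$Q{\left(q \right)} = 6 - \frac{2 + 2 q}{4 + q}$ ($Q{\left(q \right)} = 6 - \frac{q + \left(\left(-1 + 3\right) + q\right)}{q + 4} = 6 - \frac{q + \left(2 + q\right)}{4 + q} = 6 - \frac{2 + 2 q}{4 + q}$)
$Z{\left(I \right)} = \frac{2 \sqrt{I} \left(21 - 2 I\right)}{9 - I}$ ($Z{\left(I \right)} = \frac{2 \left(11 + 2 \left(5 - I\right)\right)}{4 - \left(-5 + I\right)} \sqrt{I} = \frac{2 \left(11 - \left(-10 + 2 I\right)\right)}{9 - I} \sqrt{I} = \frac{2 \left(21 - 2 I\right)}{9 - I} \sqrt{I} = \frac{2 \sqrt{I} \left(21 - 2 I\right)}{9 - I}$)
$- 177 Z{\left(-6 \right)} = - 177 \frac{\sqrt{-6} \left(-42 + 4 \left(-6\right)\right)}{-9 - 6} = - 177 \frac{i \sqrt{6} \left(-42 - 24\right)}{-15} = - 177 i \sqrt{6} \left(- \frac{1}{15}\right) \left(-66\right) = - 177 \frac{22 i \sqrt{6}}{5} = - \frac{3894 i \sqrt{6}}{5}$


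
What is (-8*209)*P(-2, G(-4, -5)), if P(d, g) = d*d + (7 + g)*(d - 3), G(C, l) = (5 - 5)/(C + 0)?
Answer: 51832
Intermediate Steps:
G(C, l) = 0 (G(C, l) = 0/C = 0)
P(d, g) = d² + (-3 + d)*(7 + g) (P(d, g) = d² + (7 + g)*(-3 + d) = d² + (-3 + d)*(7 + g))
(-8*209)*P(-2, G(-4, -5)) = (-8*209)*(-21 + (-2)² - 3*0 + 7*(-2) - 2*0) = -1672*(-21 + 4 + 0 - 14 + 0) = -1672*(-31) = 51832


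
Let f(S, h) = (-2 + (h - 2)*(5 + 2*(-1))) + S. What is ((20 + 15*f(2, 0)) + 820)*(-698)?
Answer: -523500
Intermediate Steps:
f(S, h) = -8 + S + 3*h (f(S, h) = (-2 + (-2 + h)*(5 - 2)) + S = (-2 + (-2 + h)*3) + S = (-2 + (-6 + 3*h)) + S = (-8 + 3*h) + S = -8 + S + 3*h)
((20 + 15*f(2, 0)) + 820)*(-698) = ((20 + 15*(-8 + 2 + 3*0)) + 820)*(-698) = ((20 + 15*(-8 + 2 + 0)) + 820)*(-698) = ((20 + 15*(-6)) + 820)*(-698) = ((20 - 90) + 820)*(-698) = (-70 + 820)*(-698) = 750*(-698) = -523500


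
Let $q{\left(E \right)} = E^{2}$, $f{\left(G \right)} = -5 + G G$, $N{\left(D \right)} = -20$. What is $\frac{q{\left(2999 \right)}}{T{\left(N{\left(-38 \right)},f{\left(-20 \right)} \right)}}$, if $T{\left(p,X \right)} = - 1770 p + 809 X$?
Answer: $\frac{8994001}{354955} \approx 25.338$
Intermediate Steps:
$f{\left(G \right)} = -5 + G^{2}$
$\frac{q{\left(2999 \right)}}{T{\left(N{\left(-38 \right)},f{\left(-20 \right)} \right)}} = \frac{2999^{2}}{\left(-1770\right) \left(-20\right) + 809 \left(-5 + \left(-20\right)^{2}\right)} = \frac{8994001}{35400 + 809 \left(-5 + 400\right)} = \frac{8994001}{35400 + 809 \cdot 395} = \frac{8994001}{35400 + 319555} = \frac{8994001}{354955}$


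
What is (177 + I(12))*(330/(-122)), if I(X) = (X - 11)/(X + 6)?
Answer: -175285/366 ≈ -478.92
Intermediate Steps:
I(X) = (-11 + X)/(6 + X)
(177 + I(12))*(330/(-122)) = (177 + (-11 + 12)/(6 + 12))*(330/(-122)) = (177 + 1/18)*(330*(-1/122)) = (177 + (1/18)*1)*(-165/61) = (177 + 1/18)*(-165/61) = (3187/18)*(-165/61) = -175285/366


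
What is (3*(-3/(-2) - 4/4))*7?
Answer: 21/2 ≈ 10.500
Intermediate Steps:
(3*(-3/(-2) - 4/4))*7 = (3*(-3*(-½) - 4*¼))*7 = (3*(3/2 - 1))*7 = (3*(½))*7 = (3/2)*7 = 21/2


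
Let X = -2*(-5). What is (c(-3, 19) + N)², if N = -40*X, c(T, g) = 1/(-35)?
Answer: 196028001/1225 ≈ 1.6002e+5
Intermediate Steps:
c(T, g) = -1/35
X = 10
N = -400 (N = -40*10 = -400)
(c(-3, 19) + N)² = (-1/35 - 400)² = (-14001/35)² = 196028001/1225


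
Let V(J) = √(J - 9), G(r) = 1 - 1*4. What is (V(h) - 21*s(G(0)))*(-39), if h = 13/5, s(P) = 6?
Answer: 4914 - 156*I*√10/5 ≈ 4914.0 - 98.663*I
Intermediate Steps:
G(r) = -3 (G(r) = 1 - 4 = -3)
h = 13/5 (h = 13*(⅕) = 13/5 ≈ 2.6000)
V(J) = √(-9 + J)
(V(h) - 21*s(G(0)))*(-39) = (√(-9 + 13/5) - 21*6)*(-39) = (√(-32/5) - 126)*(-39) = (4*I*√10/5 - 126)*(-39) = (-126 + 4*I*√10/5)*(-39) = 4914 - 156*I*√10/5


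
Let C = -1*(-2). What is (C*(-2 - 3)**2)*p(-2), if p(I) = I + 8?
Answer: 300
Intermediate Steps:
C = 2
p(I) = 8 + I
(C*(-2 - 3)**2)*p(-2) = (2*(-2 - 3)**2)*(8 - 2) = (2*(-5)**2)*6 = (2*25)*6 = 50*6 = 300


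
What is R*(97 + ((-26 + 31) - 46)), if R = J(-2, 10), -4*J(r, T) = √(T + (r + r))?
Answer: -14*√6 ≈ -34.293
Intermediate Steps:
J(r, T) = -√(T + 2*r)/4 (J(r, T) = -√(T + (r + r))/4 = -√(T + 2*r)/4)
R = -√6/4 (R = -√(10 + 2*(-2))/4 = -√(10 - 4)/4 = -√6/4 ≈ -0.61237)
R*(97 + ((-26 + 31) - 46)) = (-√6/4)*(97 + ((-26 + 31) - 46)) = (-√6/4)*(97 + (5 - 46)) = (-√6/4)*(97 - 41) = -√6/4*56 = -14*√6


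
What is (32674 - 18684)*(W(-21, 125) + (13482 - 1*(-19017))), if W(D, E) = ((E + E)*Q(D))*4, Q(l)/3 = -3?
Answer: 328751010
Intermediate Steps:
Q(l) = -9 (Q(l) = 3*(-3) = -9)
W(D, E) = -72*E (W(D, E) = ((E + E)*(-9))*4 = ((2*E)*(-9))*4 = -18*E*4 = -72*E)
(32674 - 18684)*(W(-21, 125) + (13482 - 1*(-19017))) = (32674 - 18684)*(-72*125 + (13482 - 1*(-19017))) = 13990*(-9000 + (13482 + 19017)) = 13990*(-9000 + 32499) = 13990*23499 = 328751010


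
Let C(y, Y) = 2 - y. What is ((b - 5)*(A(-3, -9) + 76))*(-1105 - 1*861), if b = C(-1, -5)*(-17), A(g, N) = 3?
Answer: 8697584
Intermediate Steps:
b = -51 (b = (2 - 1*(-1))*(-17) = (2 + 1)*(-17) = 3*(-17) = -51)
((b - 5)*(A(-3, -9) + 76))*(-1105 - 1*861) = ((-51 - 5)*(3 + 76))*(-1105 - 1*861) = (-56*79)*(-1105 - 861) = -4424*(-1966) = 8697584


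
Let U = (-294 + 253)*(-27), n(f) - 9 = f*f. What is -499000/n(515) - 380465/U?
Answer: -50732323405/146807019 ≈ -345.57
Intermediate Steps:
n(f) = 9 + f² (n(f) = 9 + f*f = 9 + f²)
U = 1107 (U = -41*(-27) = 1107)
-499000/n(515) - 380465/U = -499000/(9 + 515²) - 380465/1107 = -499000/(9 + 265225) - 380465*1/1107 = -499000/265234 - 380465/1107 = -499000*1/265234 - 380465/1107 = -249500/132617 - 380465/1107 = -50732323405/146807019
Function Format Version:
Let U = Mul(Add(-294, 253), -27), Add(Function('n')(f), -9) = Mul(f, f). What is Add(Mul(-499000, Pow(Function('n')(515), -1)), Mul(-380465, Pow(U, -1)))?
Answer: Rational(-50732323405, 146807019) ≈ -345.57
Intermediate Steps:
Function('n')(f) = Add(9, Pow(f, 2)) (Function('n')(f) = Add(9, Mul(f, f)) = Add(9, Pow(f, 2)))
U = 1107 (U = Mul(-41, -27) = 1107)
Add(Mul(-499000, Pow(Function('n')(515), -1)), Mul(-380465, Pow(U, -1))) = Add(Mul(-499000, Pow(Add(9, Pow(515, 2)), -1)), Mul(-380465, Pow(1107, -1))) = Add(Mul(-499000, Pow(Add(9, 265225), -1)), Mul(-380465, Rational(1, 1107))) = Add(Mul(-499000, Pow(265234, -1)), Rational(-380465, 1107)) = Add(Mul(-499000, Rational(1, 265234)), Rational(-380465, 1107)) = Add(Rational(-249500, 132617), Rational(-380465, 1107)) = Rational(-50732323405, 146807019)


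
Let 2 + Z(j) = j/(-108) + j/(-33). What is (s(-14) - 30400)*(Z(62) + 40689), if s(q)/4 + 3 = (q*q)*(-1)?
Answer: -34268268578/27 ≈ -1.2692e+9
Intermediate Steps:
s(q) = -12 - 4*q² (s(q) = -12 + 4*((q*q)*(-1)) = -12 + 4*(q²*(-1)) = -12 + 4*(-q²) = -12 - 4*q²)
Z(j) = -2 - 47*j/1188 (Z(j) = -2 + (j/(-108) + j/(-33)) = -2 + (j*(-1/108) + j*(-1/33)) = -2 + (-j/108 - j/33) = -2 - 47*j/1188)
(s(-14) - 30400)*(Z(62) + 40689) = ((-12 - 4*(-14)²) - 30400)*((-2 - 47/1188*62) + 40689) = ((-12 - 4*196) - 30400)*((-2 - 1457/594) + 40689) = ((-12 - 784) - 30400)*(-2645/594 + 40689) = (-796 - 30400)*(24166621/594) = -31196*24166621/594 = -34268268578/27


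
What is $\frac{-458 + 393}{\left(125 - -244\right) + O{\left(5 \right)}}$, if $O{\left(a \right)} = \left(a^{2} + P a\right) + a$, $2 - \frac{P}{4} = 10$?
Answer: $- \frac{65}{239} \approx -0.27197$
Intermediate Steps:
$P = -32$ ($P = 8 - 40 = -32$)
$O{\left(a \right)} = a^{2} - 31 a$ ($O{\left(a \right)} = \left(a^{2} - 32 a\right) + a = a^{2} - 31 a$)
$\frac{-458 + 393}{\left(125 - -244\right) + O{\left(5 \right)}} = \frac{-458 + 393}{\left(125 - -244\right) + 5 \left(-31 + 5\right)} = - \frac{65}{\left(125 + 244\right) + 5 \left(-26\right)} = - \frac{65}{369 - 130} = - \frac{65}{239}$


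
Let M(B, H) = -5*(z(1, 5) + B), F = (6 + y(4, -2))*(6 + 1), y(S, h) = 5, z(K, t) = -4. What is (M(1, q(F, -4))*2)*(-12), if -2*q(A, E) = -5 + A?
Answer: -360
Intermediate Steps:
F = 77 (F = (6 + 5)*(6 + 1) = 11*7 = 77)
q(A, E) = 5/2 - A/2 (q(A, E) = -(-5 + A)/2 = 5/2 - A/2)
M(B, H) = 20 - 5*B (M(B, H) = -5*(-4 + B) = 20 - 5*B)
(M(1, q(F, -4))*2)*(-12) = ((20 - 5*1)*2)*(-12) = ((20 - 5)*2)*(-12) = (15*2)*(-12) = 30*(-12) = -360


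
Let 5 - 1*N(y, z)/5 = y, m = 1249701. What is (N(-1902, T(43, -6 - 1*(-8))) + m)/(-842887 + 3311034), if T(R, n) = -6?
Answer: 114476/224377 ≈ 0.51019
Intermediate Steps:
N(y, z) = 25 - 5*y
(N(-1902, T(43, -6 - 1*(-8))) + m)/(-842887 + 3311034) = ((25 - 5*(-1902)) + 1249701)/(-842887 + 3311034) = ((25 + 9510) + 1249701)/2468147 = (9535 + 1249701)*(1/2468147) = 1259236*(1/2468147) = 114476/224377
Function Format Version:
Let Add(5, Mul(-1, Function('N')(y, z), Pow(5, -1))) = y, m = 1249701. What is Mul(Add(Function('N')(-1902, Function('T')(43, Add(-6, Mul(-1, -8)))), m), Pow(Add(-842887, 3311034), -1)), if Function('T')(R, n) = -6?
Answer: Rational(114476, 224377) ≈ 0.51019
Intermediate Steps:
Function('N')(y, z) = Add(25, Mul(-5, y))
Mul(Add(Function('N')(-1902, Function('T')(43, Add(-6, Mul(-1, -8)))), m), Pow(Add(-842887, 3311034), -1)) = Mul(Add(Add(25, Mul(-5, -1902)), 1249701), Pow(Add(-842887, 3311034), -1)) = Mul(Add(Add(25, 9510), 1249701), Pow(2468147, -1)) = Mul(Add(9535, 1249701), Rational(1, 2468147)) = Mul(1259236, Rational(1, 2468147)) = Rational(114476, 224377)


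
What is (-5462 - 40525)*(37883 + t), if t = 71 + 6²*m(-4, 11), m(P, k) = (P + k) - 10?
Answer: -1740424002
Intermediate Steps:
m(P, k) = -10 + P + k
t = -37 (t = 71 + 6²*(-10 - 4 + 11) = 71 + 36*(-3) = 71 - 108 = -37)
(-5462 - 40525)*(37883 + t) = (-5462 - 40525)*(37883 - 37) = -45987*37846 = -1740424002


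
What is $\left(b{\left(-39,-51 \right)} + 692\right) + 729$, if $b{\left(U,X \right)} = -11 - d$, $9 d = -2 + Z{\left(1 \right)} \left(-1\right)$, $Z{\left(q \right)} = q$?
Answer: $\frac{4231}{3} \approx 1410.3$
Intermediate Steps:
$d = - \frac{1}{3}$ ($d = \frac{-2 + 1 \left(-1\right)}{9} = \frac{-2 - 1}{9} = \frac{1}{9} \left(-3\right) = - \frac{1}{3} \approx -0.33333$)
$b{\left(U,X \right)} = - \frac{32}{3}$ ($b{\left(U,X \right)} = -11 - - \frac{1}{3} = -11 + \frac{1}{3} = - \frac{32}{3}$)
$\left(b{\left(-39,-51 \right)} + 692\right) + 729 = \left(- \frac{32}{3} + 692\right) + 729 = \frac{2044}{3} + 729 = \frac{4231}{3}$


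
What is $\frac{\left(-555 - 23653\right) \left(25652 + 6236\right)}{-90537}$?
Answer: $\frac{771944704}{90537} \approx 8526.3$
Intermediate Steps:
$\frac{\left(-555 - 23653\right) \left(25652 + 6236\right)}{-90537} = \left(-24208\right) 31888 \left(- \frac{1}{90537}\right) = \left(-771944704\right) \left(- \frac{1}{90537}\right) = \frac{771944704}{90537}$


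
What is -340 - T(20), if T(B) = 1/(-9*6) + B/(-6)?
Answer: -18179/54 ≈ -336.65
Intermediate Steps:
T(B) = -1/54 - B/6 (T(B) = -⅑*⅙ + B*(-⅙) = -1/54 - B/6)
-340 - T(20) = -340 - (-1/54 - ⅙*20) = -340 - (-1/54 - 10/3) = -340 - 1*(-181/54) = -340 + 181/54 = -18179/54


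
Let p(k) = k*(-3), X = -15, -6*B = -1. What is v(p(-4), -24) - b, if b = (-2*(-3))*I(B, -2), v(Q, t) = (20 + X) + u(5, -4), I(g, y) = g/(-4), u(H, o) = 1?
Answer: 25/4 ≈ 6.2500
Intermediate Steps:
B = 1/6 (B = -1/6*(-1) = 1/6 ≈ 0.16667)
I(g, y) = -g/4 (I(g, y) = g*(-1/4) = -g/4)
p(k) = -3*k
v(Q, t) = 6 (v(Q, t) = (20 - 15) + 1 = 5 + 1 = 6)
b = -1/4 (b = (-2*(-3))*(-1/4*1/6) = 6*(-1/24) = -1/4 ≈ -0.25000)
v(p(-4), -24) - b = 6 - 1*(-1/4) = 6 + 1/4 = 25/4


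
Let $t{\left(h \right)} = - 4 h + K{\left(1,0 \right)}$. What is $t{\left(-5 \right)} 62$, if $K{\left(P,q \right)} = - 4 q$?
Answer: $1240$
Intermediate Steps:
$t{\left(h \right)} = - 4 h$ ($t{\left(h \right)} = - 4 h - 0 = - 4 h + 0 = - 4 h$)
$t{\left(-5 \right)} 62 = \left(-4\right) \left(-5\right) 62 = 20 \cdot 62 = 1240$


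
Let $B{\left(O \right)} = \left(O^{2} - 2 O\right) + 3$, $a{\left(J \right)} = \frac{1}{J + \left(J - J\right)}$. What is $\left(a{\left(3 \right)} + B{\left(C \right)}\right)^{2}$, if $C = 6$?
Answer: $\frac{6724}{9} \approx 747.11$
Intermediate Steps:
$a{\left(J \right)} = \frac{1}{J}$ ($a{\left(J \right)} = \frac{1}{J + 0} = \frac{1}{J}$)
$B{\left(O \right)} = 3 + O^{2} - 2 O$
$\left(a{\left(3 \right)} + B{\left(C \right)}\right)^{2} = \left(\frac{1}{3} + \left(3 + 6^{2} - 12\right)\right)^{2} = \left(\frac{1}{3} + \left(3 + 36 - 12\right)\right)^{2} = \left(\frac{1}{3} + 27\right)^{2} = \left(\frac{82}{3}\right)^{2} = \frac{6724}{9}$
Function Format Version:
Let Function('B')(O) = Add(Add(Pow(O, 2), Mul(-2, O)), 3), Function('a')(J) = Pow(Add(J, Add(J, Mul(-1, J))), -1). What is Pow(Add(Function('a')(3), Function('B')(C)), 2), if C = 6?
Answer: Rational(6724, 9) ≈ 747.11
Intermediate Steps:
Function('a')(J) = Pow(J, -1) (Function('a')(J) = Pow(Add(J, 0), -1) = Pow(J, -1))
Function('B')(O) = Add(3, Pow(O, 2), Mul(-2, O))
Pow(Add(Function('a')(3), Function('B')(C)), 2) = Pow(Add(Pow(3, -1), Add(3, Pow(6, 2), Mul(-2, 6))), 2) = Pow(Add(Rational(1, 3), Add(3, 36, -12)), 2) = Pow(Add(Rational(1, 3), 27), 2) = Pow(Rational(82, 3), 2) = Rational(6724, 9)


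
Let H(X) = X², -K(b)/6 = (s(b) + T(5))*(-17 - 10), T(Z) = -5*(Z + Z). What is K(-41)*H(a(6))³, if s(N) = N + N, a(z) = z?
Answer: -997691904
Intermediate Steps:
T(Z) = -10*Z
s(N) = 2*N
K(b) = -8100 + 324*b (K(b) = -6*(2*b - 10*5)*(-17 - 10) = -6*(2*b - 50)*(-27) = -6*(-50 + 2*b)*(-27) = -6*(1350 - 54*b) = -8100 + 324*b)
K(-41)*H(a(6))³ = (-8100 + 324*(-41))*(6²)³ = (-8100 - 13284)*36³ = -21384*46656 = -997691904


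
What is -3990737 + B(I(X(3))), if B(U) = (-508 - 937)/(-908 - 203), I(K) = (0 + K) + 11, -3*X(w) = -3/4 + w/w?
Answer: -4433707362/1111 ≈ -3.9907e+6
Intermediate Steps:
X(w) = -1/12 (X(w) = -(-3/4 + w/w)/3 = -(-3*¼ + 1)/3 = -(-¾ + 1)/3 = -⅓*¼ = -1/12)
I(K) = 11 + K (I(K) = K + 11 = 11 + K)
B(U) = 1445/1111 (B(U) = -1445/(-1111) = -1445*(-1/1111) = 1445/1111)
-3990737 + B(I(X(3))) = -3990737 + 1445/1111 = -4433707362/1111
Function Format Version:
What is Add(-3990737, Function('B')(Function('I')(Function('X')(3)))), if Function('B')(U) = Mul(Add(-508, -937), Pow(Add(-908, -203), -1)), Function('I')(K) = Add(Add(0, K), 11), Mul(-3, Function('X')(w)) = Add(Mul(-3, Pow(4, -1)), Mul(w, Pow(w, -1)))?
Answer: Rational(-4433707362, 1111) ≈ -3.9907e+6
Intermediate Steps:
Function('X')(w) = Rational(-1, 12) (Function('X')(w) = Mul(Rational(-1, 3), Add(Mul(-3, Pow(4, -1)), Mul(w, Pow(w, -1)))) = Mul(Rational(-1, 3), Add(Mul(-3, Rational(1, 4)), 1)) = Mul(Rational(-1, 3), Add(Rational(-3, 4), 1)) = Mul(Rational(-1, 3), Rational(1, 4)) = Rational(-1, 12))
Function('I')(K) = Add(11, K) (Function('I')(K) = Add(K, 11) = Add(11, K))
Function('B')(U) = Rational(1445, 1111) (Function('B')(U) = Mul(-1445, Pow(-1111, -1)) = Mul(-1445, Rational(-1, 1111)) = Rational(1445, 1111))
Add(-3990737, Function('B')(Function('I')(Function('X')(3)))) = Add(-3990737, Rational(1445, 1111)) = Rational(-4433707362, 1111)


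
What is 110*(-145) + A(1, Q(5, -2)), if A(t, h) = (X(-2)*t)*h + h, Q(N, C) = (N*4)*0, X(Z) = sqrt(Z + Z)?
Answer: -15950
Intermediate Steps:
X(Z) = sqrt(2)*sqrt(Z) (X(Z) = sqrt(2*Z) = sqrt(2)*sqrt(Z))
Q(N, C) = 0 (Q(N, C) = (4*N)*0 = 0)
A(t, h) = h + 2*I*h*t (A(t, h) = ((sqrt(2)*sqrt(-2))*t)*h + h = ((sqrt(2)*(I*sqrt(2)))*t)*h + h = ((2*I)*t)*h + h = (2*I*t)*h + h = 2*I*h*t + h = h + 2*I*h*t)
110*(-145) + A(1, Q(5, -2)) = 110*(-145) + 0*(1 + 2*I*1) = -15950 + 0*(1 + 2*I) = -15950 + 0 = -15950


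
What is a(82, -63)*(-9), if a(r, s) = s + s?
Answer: 1134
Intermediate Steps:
a(r, s) = 2*s
a(82, -63)*(-9) = (2*(-63))*(-9) = -126*(-9) = 1134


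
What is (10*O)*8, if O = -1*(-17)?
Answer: 1360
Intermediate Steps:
O = 17
(10*O)*8 = (10*17)*8 = 170*8 = 1360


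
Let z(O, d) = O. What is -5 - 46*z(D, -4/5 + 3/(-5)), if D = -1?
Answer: 41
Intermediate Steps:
-5 - 46*z(D, -4/5 + 3/(-5)) = -5 - 46*(-1) = -5 + 46 = 41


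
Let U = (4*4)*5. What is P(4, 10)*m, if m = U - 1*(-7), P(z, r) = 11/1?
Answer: 957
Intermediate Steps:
U = 80 (U = 16*5 = 80)
P(z, r) = 11 (P(z, r) = 11*1 = 11)
m = 87 (m = 80 - 1*(-7) = 80 + 7 = 87)
P(4, 10)*m = 11*87 = 957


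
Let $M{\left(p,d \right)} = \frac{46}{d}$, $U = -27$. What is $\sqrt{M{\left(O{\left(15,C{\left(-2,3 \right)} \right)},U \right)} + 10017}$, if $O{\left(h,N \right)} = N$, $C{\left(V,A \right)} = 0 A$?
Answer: $\frac{\sqrt{811239}}{9} \approx 100.08$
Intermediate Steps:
$C{\left(V,A \right)} = 0$
$\sqrt{M{\left(O{\left(15,C{\left(-2,3 \right)} \right)},U \right)} + 10017} = \sqrt{\frac{46}{-27} + 10017} = \sqrt{46 \left(- \frac{1}{27}\right) + 10017} = \sqrt{- \frac{46}{27} + 10017} = \sqrt{\frac{270413}{27}} = \frac{\sqrt{811239}}{9}$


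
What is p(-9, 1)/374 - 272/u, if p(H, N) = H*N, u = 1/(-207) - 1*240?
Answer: 20610567/18580694 ≈ 1.1092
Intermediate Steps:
u = -49681/207 (u = 1*(-1/207) - 240 = -1/207 - 240 = -49681/207 ≈ -240.00)
p(-9, 1)/374 - 272/u = -9*1/374 - 272/(-49681/207) = -9*1/374 - 272*(-207/49681) = -9/374 + 56304/49681 = 20610567/18580694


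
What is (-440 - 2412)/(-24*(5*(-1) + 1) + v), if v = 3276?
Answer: -713/843 ≈ -0.84579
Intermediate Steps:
(-440 - 2412)/(-24*(5*(-1) + 1) + v) = (-440 - 2412)/(-24*(5*(-1) + 1) + 3276) = -2852/(-24*(-5 + 1) + 3276) = -2852/(-24*(-4) + 3276) = -2852/(96 + 3276) = -2852/3372 = -2852*1/3372 = -713/843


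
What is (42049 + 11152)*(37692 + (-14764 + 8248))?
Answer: 1658594376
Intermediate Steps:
(42049 + 11152)*(37692 + (-14764 + 8248)) = 53201*(37692 - 6516) = 53201*31176 = 1658594376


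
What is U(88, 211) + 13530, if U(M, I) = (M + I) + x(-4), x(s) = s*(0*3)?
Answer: 13829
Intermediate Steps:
x(s) = 0 (x(s) = s*0 = 0)
U(M, I) = I + M (U(M, I) = (M + I) + 0 = (I + M) + 0 = I + M)
U(88, 211) + 13530 = (211 + 88) + 13530 = 299 + 13530 = 13829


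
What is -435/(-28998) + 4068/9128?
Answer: 2540303/5514453 ≈ 0.46066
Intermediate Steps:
-435/(-28998) + 4068/9128 = -435*(-1/28998) + 4068*(1/9128) = 145/9666 + 1017/2282 = 2540303/5514453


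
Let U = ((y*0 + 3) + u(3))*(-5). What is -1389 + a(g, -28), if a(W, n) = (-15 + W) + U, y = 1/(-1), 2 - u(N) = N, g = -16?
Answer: -1430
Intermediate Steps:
u(N) = 2 - N
y = -1
U = -10 (U = ((-1*0 + 3) + (2 - 1*3))*(-5) = ((0 + 3) + (2 - 3))*(-5) = (3 - 1)*(-5) = 2*(-5) = -10)
a(W, n) = -25 + W (a(W, n) = (-15 + W) - 10 = -25 + W)
-1389 + a(g, -28) = -1389 + (-25 - 16) = -1389 - 41 = -1430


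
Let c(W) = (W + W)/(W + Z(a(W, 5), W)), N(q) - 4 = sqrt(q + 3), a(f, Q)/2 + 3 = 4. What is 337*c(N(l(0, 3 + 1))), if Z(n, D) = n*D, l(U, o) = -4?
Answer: 674/3 ≈ 224.67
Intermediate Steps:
a(f, Q) = 2 (a(f, Q) = -6 + 2*4 = -6 + 8 = 2)
N(q) = 4 + sqrt(3 + q) (N(q) = 4 + sqrt(q + 3) = 4 + sqrt(3 + q))
Z(n, D) = D*n
c(W) = 2/3 (c(W) = (W + W)/(W + W*2) = (2*W)/(W + 2*W) = (2*W)/((3*W)) = (2*W)*(1/(3*W)) = 2/3)
337*c(N(l(0, 3 + 1))) = 337*(2/3) = 674/3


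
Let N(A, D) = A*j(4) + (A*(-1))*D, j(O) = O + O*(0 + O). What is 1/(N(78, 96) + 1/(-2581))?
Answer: -2581/15300169 ≈ -0.00016869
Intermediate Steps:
j(O) = O + O² (j(O) = O + O*O = O + O²)
N(A, D) = 20*A - A*D (N(A, D) = A*(4*(1 + 4)) + (A*(-1))*D = A*(4*5) + (-A)*D = A*20 - A*D = 20*A - A*D)
1/(N(78, 96) + 1/(-2581)) = 1/(78*(20 - 1*96) + 1/(-2581)) = 1/(78*(20 - 96) - 1/2581) = 1/(78*(-76) - 1/2581) = 1/(-5928 - 1/2581) = 1/(-15300169/2581) = -2581/15300169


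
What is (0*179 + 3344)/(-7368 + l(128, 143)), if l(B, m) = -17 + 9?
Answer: -209/461 ≈ -0.45336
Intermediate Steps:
l(B, m) = -8
(0*179 + 3344)/(-7368 + l(128, 143)) = (0*179 + 3344)/(-7368 - 8) = (0 + 3344)/(-7376) = 3344*(-1/7376) = -209/461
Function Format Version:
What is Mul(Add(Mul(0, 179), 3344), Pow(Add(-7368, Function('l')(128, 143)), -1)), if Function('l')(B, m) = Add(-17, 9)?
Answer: Rational(-209, 461) ≈ -0.45336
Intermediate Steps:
Function('l')(B, m) = -8
Mul(Add(Mul(0, 179), 3344), Pow(Add(-7368, Function('l')(128, 143)), -1)) = Mul(Add(Mul(0, 179), 3344), Pow(Add(-7368, -8), -1)) = Mul(Add(0, 3344), Pow(-7376, -1)) = Mul(3344, Rational(-1, 7376)) = Rational(-209, 461)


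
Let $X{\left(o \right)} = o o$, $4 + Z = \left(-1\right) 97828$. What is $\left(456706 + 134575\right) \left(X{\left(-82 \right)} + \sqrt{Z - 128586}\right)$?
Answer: $3975773444 + 591281 i \sqrt{226418} \approx 3.9758 \cdot 10^{9} + 2.8135 \cdot 10^{8} i$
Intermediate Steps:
$Z = -97832$ ($Z = -4 - 97828 = -97832$)
$X{\left(o \right)} = o^{2}$
$\left(456706 + 134575\right) \left(X{\left(-82 \right)} + \sqrt{Z - 128586}\right) = \left(456706 + 134575\right) \left(\left(-82\right)^{2} + \sqrt{-97832 - 128586}\right) = 591281 \left(6724 + \sqrt{-226418}\right) = 591281 \left(6724 + i \sqrt{226418}\right) = 3975773444 + 591281 i \sqrt{226418}$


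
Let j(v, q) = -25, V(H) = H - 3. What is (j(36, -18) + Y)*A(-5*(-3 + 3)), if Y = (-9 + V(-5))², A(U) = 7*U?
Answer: 0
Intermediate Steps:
V(H) = -3 + H
Y = 289 (Y = (-9 + (-3 - 5))² = (-9 - 8)² = (-17)² = 289)
(j(36, -18) + Y)*A(-5*(-3 + 3)) = (-25 + 289)*(7*(-5*(-3 + 3))) = 264*(7*(-5*0)) = 264*(7*0) = 264*0 = 0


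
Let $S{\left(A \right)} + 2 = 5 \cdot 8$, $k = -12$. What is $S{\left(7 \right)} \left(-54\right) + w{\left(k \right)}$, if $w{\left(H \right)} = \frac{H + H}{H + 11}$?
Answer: $-2028$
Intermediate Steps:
$S{\left(A \right)} = 38$ ($S{\left(A \right)} = -2 + 5 \cdot 8 = -2 + 40 = 38$)
$w{\left(H \right)} = \frac{2 H}{11 + H}$
$S{\left(7 \right)} \left(-54\right) + w{\left(k \right)} = 38 \left(-54\right) + 2 \left(-12\right) \frac{1}{11 - 12} = -2052 + 2 \left(-12\right) \frac{1}{-1} = -2052 + 2 \left(-12\right) \left(-1\right) = -2052 + 24 = -2028$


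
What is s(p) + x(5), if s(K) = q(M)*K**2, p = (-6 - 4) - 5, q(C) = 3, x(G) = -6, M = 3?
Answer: 669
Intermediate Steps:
p = -15 (p = -10 - 5 = -15)
s(K) = 3*K**2
s(p) + x(5) = 3*(-15)**2 - 6 = 3*225 - 6 = 675 - 6 = 669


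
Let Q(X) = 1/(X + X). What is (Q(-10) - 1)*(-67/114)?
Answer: 469/760 ≈ 0.61711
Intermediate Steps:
Q(X) = 1/(2*X)
(Q(-10) - 1)*(-67/114) = ((½)/(-10) - 1)*(-67/114) = ((½)*(-⅒) - 1)*(-67*1/114) = (-1/20 - 1)*(-67/114) = -21/20*(-67/114) = 469/760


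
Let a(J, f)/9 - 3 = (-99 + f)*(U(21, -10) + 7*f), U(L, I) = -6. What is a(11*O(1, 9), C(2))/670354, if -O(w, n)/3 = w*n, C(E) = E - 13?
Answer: 82197/670354 ≈ 0.12262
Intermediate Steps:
C(E) = -13 + E
O(w, n) = -3*n*w (O(w, n) = -3*w*n = -3*n*w)
a(J, f) = 27 + 9*(-99 + f)*(-6 + 7*f) (a(J, f) = 27 + 9*((-99 + f)*(-6 + 7*f)) = 27 + 9*(-99 + f)*(-6 + 7*f))
a(11*O(1, 9), C(2))/670354 = (5373 - 6291*(-13 + 2) + 63*(-13 + 2)**2)/670354 = (5373 - 6291*(-11) + 63*(-11)**2)*(1/670354) = (5373 + 69201 + 63*121)*(1/670354) = (5373 + 69201 + 7623)*(1/670354) = 82197*(1/670354) = 82197/670354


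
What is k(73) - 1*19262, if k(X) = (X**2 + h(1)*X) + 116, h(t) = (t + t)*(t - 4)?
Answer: -14255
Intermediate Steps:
h(t) = 2*t*(-4 + t) (h(t) = (2*t)*(-4 + t) = 2*t*(-4 + t))
k(X) = 116 + X**2 - 6*X (k(X) = (X**2 + (2*1*(-4 + 1))*X) + 116 = (X**2 + (2*1*(-3))*X) + 116 = (X**2 - 6*X) + 116 = 116 + X**2 - 6*X)
k(73) - 1*19262 = (116 + 73**2 - 6*73) - 1*19262 = (116 + 5329 - 438) - 19262 = 5007 - 19262 = -14255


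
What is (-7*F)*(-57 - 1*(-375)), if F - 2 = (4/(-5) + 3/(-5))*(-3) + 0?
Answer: -69006/5 ≈ -13801.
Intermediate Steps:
F = 31/5 (F = 2 + ((4/(-5) + 3/(-5))*(-3) + 0) = 2 + ((4*(-1/5) + 3*(-1/5))*(-3) + 0) = 2 + ((-4/5 - 3/5)*(-3) + 0) = 2 + (-7/5*(-3) + 0) = 2 + (21/5 + 0) = 2 + 21/5 = 31/5 ≈ 6.2000)
(-7*F)*(-57 - 1*(-375)) = (-7*31/5)*(-57 - 1*(-375)) = -217*(-57 + 375)/5 = -217/5*318 = -69006/5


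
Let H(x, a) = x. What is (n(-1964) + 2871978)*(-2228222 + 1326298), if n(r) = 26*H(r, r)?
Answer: -2544250038536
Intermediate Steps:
n(r) = 26*r
(n(-1964) + 2871978)*(-2228222 + 1326298) = (26*(-1964) + 2871978)*(-2228222 + 1326298) = (-51064 + 2871978)*(-901924) = 2820914*(-901924) = -2544250038536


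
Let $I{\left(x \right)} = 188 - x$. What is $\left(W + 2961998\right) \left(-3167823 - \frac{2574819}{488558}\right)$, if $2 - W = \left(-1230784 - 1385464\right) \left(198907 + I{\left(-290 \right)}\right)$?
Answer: $- \frac{403665489270611455151220}{244279} \approx -1.6525 \cdot 10^{18}$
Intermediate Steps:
$W = 521640607482$ ($W = 2 - \left(-1230784 - 1385464\right) \left(198907 + \left(188 - -290\right)\right) = 2 - - 2616248 \left(198907 + \left(188 + 290\right)\right) = 2 - - 2616248 \left(198907 + 478\right) = 2 - \left(-2616248\right) 199385 = 2 - -521640607480 = 2 + 521640607480 = 521640607482$)
$\left(W + 2961998\right) \left(-3167823 - \frac{2574819}{488558}\right) = \left(521640607482 + 2961998\right) \left(-3167823 - \frac{2574819}{488558}\right) = 521643569480 \left(-3167823 - \frac{2574819}{488558}\right) = 521643569480 \left(- \frac{1547667844053}{488558}\right) = - \frac{403665489270611455151220}{244279}$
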